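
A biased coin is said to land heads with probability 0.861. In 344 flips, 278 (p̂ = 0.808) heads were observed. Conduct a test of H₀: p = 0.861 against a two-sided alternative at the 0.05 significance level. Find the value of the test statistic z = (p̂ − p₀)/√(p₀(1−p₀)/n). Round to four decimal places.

p̂ = 278/344 ≈ 0.808140.
SE = √(p₀(1−p₀)/n) = √(0.11968/344) = 0.018652.
z = (0.808140 − 0.861)/0.018652 = -0.052860/0.018652 = -2.8340.
p-value = 2·P(Z > 2.834) ≈ 0.0046; since p < α = 0.05, reject H₀.

z = -2.8340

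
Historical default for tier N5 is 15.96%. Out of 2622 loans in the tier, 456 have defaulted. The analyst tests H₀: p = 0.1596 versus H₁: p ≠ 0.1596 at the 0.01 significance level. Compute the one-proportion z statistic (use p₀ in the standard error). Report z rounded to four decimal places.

p̂ = 456/2622 ≈ 0.1739130.
Standard error under H₀: √(0.1596×0.8404/2622) = 0.0071523.
z = (0.1739130 − 0.1596)/0.0071523 = 0.0143130/0.0071523 = 2.0012.
Two-sided p-value ≈ 2·Φ(−2.001) = 0.0454; since p > α = 0.01, fail to reject H₀.

z = 2.0012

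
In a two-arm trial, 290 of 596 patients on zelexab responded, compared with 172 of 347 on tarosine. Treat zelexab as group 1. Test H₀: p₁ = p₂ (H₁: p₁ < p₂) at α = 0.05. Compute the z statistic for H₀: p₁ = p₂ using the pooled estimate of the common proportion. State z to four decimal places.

z = -0.2696

p̂₁ = 290/596 ≈ 0.486577, p̂₂ = 172/347 ≈ 0.495677.
Pooled p̂ = (290+172)/(596+347) = 462/943 = 0.489926.
SE = √(p̂(1−p̂)(1/n₁+1/n₂)) = √(0.489926·0.510074·0.0045597) = √(0.00113946) = 0.033756.
z = (0.486577 − 0.495677)/0.033756 = -0.009100/0.033756 = -0.2696.
p-value = P(Z < -0.270) ≈ 0.3937; since p > α = 0.05, fail to reject H₀.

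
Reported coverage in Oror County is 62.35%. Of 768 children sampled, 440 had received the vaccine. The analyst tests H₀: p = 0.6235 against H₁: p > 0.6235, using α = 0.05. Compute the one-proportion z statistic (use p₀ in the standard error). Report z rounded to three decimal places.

z = -2.893

p̂ = 440/768 = 0.572917.
Standard error under H₀: √(0.6235×0.3765/768) = 0.017483.
z = (0.572917 − 0.6235)/0.017483 = -0.050583/0.017483 = -2.893.
p-value = P(Z > -2.893) ≈ 0.9981, so at α = 0.05 we fail to reject H₀.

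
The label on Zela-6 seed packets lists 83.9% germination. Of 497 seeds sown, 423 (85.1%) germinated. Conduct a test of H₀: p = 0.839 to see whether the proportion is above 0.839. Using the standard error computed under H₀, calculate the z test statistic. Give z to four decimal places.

p̂ = 423/497 = 0.851107.
Under H₀, SE = √(0.839·0.161/497) = √(0.000271789) = 0.016486.
z = (0.851107 − 0.839)/0.016486 = 0.012107/0.016486 = 0.7344.

z = 0.7344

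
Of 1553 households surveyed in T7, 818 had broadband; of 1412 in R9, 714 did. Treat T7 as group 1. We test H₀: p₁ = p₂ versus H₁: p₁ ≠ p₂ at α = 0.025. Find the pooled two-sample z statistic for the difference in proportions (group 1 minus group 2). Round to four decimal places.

p̂₁ = 818/1553 = 0.526722, p̂₂ = 714/1412 = 0.505666.
Pooled p̂ = (818+714)/(1553+1412) = 1532/2965 = 0.516695.
SE = √(p̂(1−p̂)(1/n₁+1/n₂)) = √(0.516695·0.483305·0.00135213) = √(0.000337656) = 0.018375.
z = (0.526722 − 0.505666)/0.018375 = 0.021056/0.018375 = 1.1459.
Two-sided p-value ≈ 2·Φ(−1.146) = 0.2518, so at α = 0.025 we fail to reject H₀.

z = 1.1459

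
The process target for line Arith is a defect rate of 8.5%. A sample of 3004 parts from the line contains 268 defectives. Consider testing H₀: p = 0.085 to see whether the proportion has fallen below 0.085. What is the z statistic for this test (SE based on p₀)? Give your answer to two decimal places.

z = 0.83

p̂ = 268/3004 ≈ 0.08921.
Standard error under H₀: √(0.085×0.915/3004) = 0.00509.
z = (0.08921 − 0.085)/0.00509 = 0.00421/0.00509 = 0.83.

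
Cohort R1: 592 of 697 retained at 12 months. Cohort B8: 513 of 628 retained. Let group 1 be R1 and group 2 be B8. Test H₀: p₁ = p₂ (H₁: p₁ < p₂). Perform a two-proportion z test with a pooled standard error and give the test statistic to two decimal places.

z = 1.59

p̂₁ = 592/697 ≈ 0.8494, p̂₂ = 513/628 ≈ 0.8169.
Pooled p̂ = (592+513)/(697+628) = 1105/1325 = 0.8340.
SE = √(p̂(1−p̂)(1/n₁+1/n₂)) = √(0.8340·0.1660·0.00302708) = √(0.000419157) = 0.0205.
z = (0.8494 − 0.8169)/0.0205 = 0.0325/0.0205 = 1.59.
p-value = P(Z < 1.586) ≈ 0.9437.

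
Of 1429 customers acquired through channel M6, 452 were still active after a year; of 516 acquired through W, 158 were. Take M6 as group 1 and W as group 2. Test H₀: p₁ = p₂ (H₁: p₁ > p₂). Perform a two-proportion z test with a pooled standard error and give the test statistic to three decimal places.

z = 0.424

p̂₁ = 452/1429 = 0.31631, p̂₂ = 158/516 = 0.30620.
Pooled p̂ = (452+158)/(1429+516) = 610/1945 = 0.31362.
SE = √(p̂(1−p̂)(1/n₁+1/n₂)) = √(0.31362·0.68638·0.00263777) = √(0.000567819) = 0.02383.
z = (0.31631 − 0.30620)/0.02383 = 0.01011/0.02383 = 0.424.
p-value = P(Z > 0.424) ≈ 0.3358.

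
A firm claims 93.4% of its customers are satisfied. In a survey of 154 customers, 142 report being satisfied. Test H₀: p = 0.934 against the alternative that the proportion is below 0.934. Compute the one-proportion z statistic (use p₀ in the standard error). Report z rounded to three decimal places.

z = -0.596

p̂ = 142/154 = 0.92208.
Standard error under H₀: √(0.934×0.066/154) = 0.02001.
z = (0.92208 − 0.934)/0.02001 = -0.01192/0.02001 = -0.596.
p-value = P(Z < -0.596) ≈ 0.2756.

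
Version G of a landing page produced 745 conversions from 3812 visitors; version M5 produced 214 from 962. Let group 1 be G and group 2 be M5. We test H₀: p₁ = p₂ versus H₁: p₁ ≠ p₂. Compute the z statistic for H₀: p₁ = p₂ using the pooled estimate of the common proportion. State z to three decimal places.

p̂₁ = 745/3812 ≈ 0.195435, p̂₂ = 214/962 ≈ 0.222453.
Pooled p̂ = (745+214)/(3812+962) = 959/4774 = 0.200880.
SE = √(p̂(1−p̂)(1/n₁+1/n₂)) = √(0.200880·0.799120·0.00130183) = √(0.000208979) = 0.014456.
z = (0.195435 − 0.222453)/0.014456 = -0.027018/0.014456 = -1.869.

z = -1.869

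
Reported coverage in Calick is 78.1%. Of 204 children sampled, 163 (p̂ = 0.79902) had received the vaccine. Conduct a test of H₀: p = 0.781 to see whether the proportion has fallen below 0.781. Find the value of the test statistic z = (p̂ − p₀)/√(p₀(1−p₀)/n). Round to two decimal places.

z = 0.62

p̂ = 163/204 = 0.7990.
Under H₀, SE = √(0.781·0.219/204) = √(0.000838426) = 0.0290.
z = (0.7990 − 0.781)/0.0290 = 0.0180/0.0290 = 0.62.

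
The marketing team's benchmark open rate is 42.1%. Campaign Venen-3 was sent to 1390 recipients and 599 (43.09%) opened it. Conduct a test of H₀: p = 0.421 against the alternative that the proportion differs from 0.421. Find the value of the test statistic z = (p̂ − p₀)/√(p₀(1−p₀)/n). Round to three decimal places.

p̂ = 599/1390 = 0.430935.
SE = √(p₀(1−p₀)/n) = √(0.24376/1390) = 0.013243.
z = (0.430935 − 0.421)/0.013243 = 0.009935/0.013243 = 0.750.
Two-sided p-value ≈ 2·Φ(−0.750) = 0.4531.

z = 0.750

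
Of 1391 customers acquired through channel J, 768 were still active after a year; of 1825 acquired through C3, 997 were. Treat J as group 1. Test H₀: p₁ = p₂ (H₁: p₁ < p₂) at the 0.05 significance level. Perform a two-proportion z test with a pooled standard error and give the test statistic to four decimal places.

z = 0.3286

p̂₁ = 768/1391 = 0.552121, p̂₂ = 997/1825 = 0.546301.
Pooled p̂ = (768+997)/(1391+1825) = 1765/3216 = 0.548818.
SE = √(0.247617 × 0.00126685) = 0.017711.
z = (0.552121 − 0.546301)/0.017711 = 0.005820/0.017711 = 0.3286.
p-value = P(Z < 0.329) ≈ 0.6288, so at α = 0.05 we fail to reject H₀.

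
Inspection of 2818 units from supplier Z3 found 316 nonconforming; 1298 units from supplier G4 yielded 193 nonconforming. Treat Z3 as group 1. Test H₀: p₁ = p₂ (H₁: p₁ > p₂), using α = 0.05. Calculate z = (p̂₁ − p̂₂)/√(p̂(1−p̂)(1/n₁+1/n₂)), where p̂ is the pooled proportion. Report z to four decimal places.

p̂₁ = 316/2818 = 0.112136, p̂₂ = 193/1298 = 0.148690.
Pooled p̂ = (316+193)/(2818+1298) = 509/4116 = 0.123664.
SE = √(0.108371 × 0.00112528) = 0.011043.
z = (0.112136 − 0.148690)/0.011043 = -0.036554/0.011043 = -3.3102.
p-value = P(Z > -3.310) ≈ 0.9995, so at α = 0.05 we fail to reject H₀.

z = -3.3102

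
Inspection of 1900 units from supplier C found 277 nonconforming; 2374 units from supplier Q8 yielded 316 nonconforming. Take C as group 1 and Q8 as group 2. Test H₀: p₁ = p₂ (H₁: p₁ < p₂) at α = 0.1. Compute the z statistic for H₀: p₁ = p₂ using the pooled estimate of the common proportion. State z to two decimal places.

z = 1.19

p̂₁ = 277/1900 = 0.14579, p̂₂ = 316/2374 = 0.13311.
Pooled p̂ = (277+316)/(1900+2374) = 593/4274 = 0.13875.
SE = √(0.119495 × 0.000947546) = 0.01064.
z = (0.14579 − 0.13311)/0.01064 = 0.01268/0.01064 = 1.19.
p-value = P(Z < 1.192) ≈ 0.8833, so at α = 0.1 we fail to reject H₀.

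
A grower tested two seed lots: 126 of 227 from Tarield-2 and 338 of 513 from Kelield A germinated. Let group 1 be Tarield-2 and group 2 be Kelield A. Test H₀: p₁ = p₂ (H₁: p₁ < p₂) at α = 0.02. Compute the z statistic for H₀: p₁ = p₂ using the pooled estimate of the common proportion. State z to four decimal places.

p̂₁ = 126/227 = 0.555066, p̂₂ = 338/513 = 0.658869.
Pooled p̂ = (126+338)/(227+513) = 464/740 = 0.627027.
SE = √(0.233864 × 0.0063546) = 0.038550.
z = (0.555066 − 0.658869)/0.038550 = -0.103803/0.038550 = -2.6927.
p-value = P(Z < -2.693) ≈ 0.0035; since p < α = 0.02, reject H₀.

z = -2.6927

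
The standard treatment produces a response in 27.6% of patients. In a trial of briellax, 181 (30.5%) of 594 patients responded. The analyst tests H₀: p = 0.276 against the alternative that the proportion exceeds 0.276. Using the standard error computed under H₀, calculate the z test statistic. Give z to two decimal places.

z = 1.57

p̂ = 181/594 = 0.3047.
Under H₀, SE = √(0.276·0.724/594) = √(0.000336404) = 0.0183.
z = (0.3047 − 0.276)/0.0183 = 0.0287/0.0183 = 1.57.
p-value = P(Z > 1.566) ≈ 0.0587.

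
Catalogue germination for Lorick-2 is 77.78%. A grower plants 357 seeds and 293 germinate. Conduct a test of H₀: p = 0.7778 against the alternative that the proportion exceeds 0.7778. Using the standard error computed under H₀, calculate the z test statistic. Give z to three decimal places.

p̂ = 293/357 ≈ 0.82073.
SE = √(p₀(1−p₀)/n) = √(0.17283/357) = 0.02200.
z = (0.82073 − 0.7778)/0.02200 = 0.04293/0.02200 = 1.951.
p-value = P(Z > 1.951) ≈ 0.0255.

z = 1.951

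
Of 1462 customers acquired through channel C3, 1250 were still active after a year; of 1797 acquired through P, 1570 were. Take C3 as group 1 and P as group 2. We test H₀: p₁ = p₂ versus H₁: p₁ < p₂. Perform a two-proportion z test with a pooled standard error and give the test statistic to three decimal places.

z = -1.554

p̂₁ = 1250/1462 ≈ 0.854993, p̂₂ = 1570/1797 ≈ 0.873678.
Pooled p̂ = (1250+1570)/(1462+1797) = 2820/3259 = 0.865296.
SE = √(p̂(1−p̂)(1/n₁+1/n₂)) = √(0.865296·0.134704·0.00124048) = √(0.000144589) = 0.012024.
z = (0.854993 − 0.873678)/0.012024 = -0.018685/0.012024 = -1.554.
p-value = P(Z < -1.554) ≈ 0.0601.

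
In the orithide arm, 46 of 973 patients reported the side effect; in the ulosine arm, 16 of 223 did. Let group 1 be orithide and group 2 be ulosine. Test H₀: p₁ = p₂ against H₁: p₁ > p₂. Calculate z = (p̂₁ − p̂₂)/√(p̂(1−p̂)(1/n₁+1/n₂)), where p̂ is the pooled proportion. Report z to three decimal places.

z = -1.487

p̂₁ = 46/973 ≈ 0.04728, p̂₂ = 16/223 ≈ 0.07175.
Pooled p̂ = (46+16)/(973+223) = 62/1196 = 0.05184.
SE = √(0.0491521 × 0.00551205) = 0.01646.
z = (0.04728 − 0.07175)/0.01646 = -0.02447/0.01646 = -1.487.
p-value = P(Z > -1.487) ≈ 0.9315.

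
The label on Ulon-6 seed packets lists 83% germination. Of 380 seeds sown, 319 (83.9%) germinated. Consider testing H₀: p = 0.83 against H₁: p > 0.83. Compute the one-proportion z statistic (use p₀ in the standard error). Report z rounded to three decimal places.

z = 0.492

p̂ = 319/380 ≈ 0.839474.
Under H₀, SE = √(0.83·0.17/380) = √(0.000371316) = 0.019270.
z = (0.839474 − 0.83)/0.019270 = 0.009474/0.019270 = 0.492.
p-value = P(Z > 0.492) ≈ 0.3115.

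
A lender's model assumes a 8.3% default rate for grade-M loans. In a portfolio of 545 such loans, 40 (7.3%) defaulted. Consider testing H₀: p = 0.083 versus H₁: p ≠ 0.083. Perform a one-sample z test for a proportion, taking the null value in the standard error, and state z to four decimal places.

z = -0.8128

p̂ = 40/545 = 0.0733945.
SE = √(p₀(1−p₀)/n) = √(0.076111/545) = 0.0118175.
z = (0.0733945 − 0.083)/0.0118175 = -0.0096055/0.0118175 = -0.8128.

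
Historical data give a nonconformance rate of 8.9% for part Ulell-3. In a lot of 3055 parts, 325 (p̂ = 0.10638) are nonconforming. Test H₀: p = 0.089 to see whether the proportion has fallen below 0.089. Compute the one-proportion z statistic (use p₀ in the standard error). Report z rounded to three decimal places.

z = 3.374

p̂ = 325/3055 ≈ 0.106383.
Standard error under H₀: √(0.089×0.911/3055) = 0.005152.
z = (0.106383 − 0.089)/0.005152 = 0.017383/0.005152 = 3.374.
p-value = P(Z < 3.374) ≈ 0.9996.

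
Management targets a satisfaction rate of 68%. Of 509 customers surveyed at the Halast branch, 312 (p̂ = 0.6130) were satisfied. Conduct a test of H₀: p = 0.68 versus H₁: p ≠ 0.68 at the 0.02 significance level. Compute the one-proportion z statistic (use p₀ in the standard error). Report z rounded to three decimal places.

p̂ = 312/509 = 0.612967.
SE = √(p₀(1−p₀)/n) = √(0.2176/509) = 0.020676.
z = (0.612967 − 0.68)/0.020676 = -0.067033/0.020676 = -3.242.
p-value = 2·P(Z > 3.242) ≈ 0.0012. With α = 0.02, reject H₀.

z = -3.242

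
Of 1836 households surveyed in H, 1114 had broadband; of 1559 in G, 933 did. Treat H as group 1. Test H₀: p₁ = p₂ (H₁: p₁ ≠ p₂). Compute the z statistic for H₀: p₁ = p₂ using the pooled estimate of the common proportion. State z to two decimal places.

p̂₁ = 1114/1836 = 0.6068, p̂₂ = 933/1559 = 0.5985.
Pooled p̂ = (1114+933)/(1836+1559) = 2047/3395 = 0.6029.
SE = √(p̂(1−p̂)(1/n₁+1/n₂)) = √(0.6029·0.3971·0.0011861) = √(0.000283955) = 0.0169.
z = (0.6068 − 0.5985)/0.0169 = 0.0083/0.0169 = 0.49.
Two-sided p-value ≈ 2·Φ(−0.492) = 0.6226.

z = 0.49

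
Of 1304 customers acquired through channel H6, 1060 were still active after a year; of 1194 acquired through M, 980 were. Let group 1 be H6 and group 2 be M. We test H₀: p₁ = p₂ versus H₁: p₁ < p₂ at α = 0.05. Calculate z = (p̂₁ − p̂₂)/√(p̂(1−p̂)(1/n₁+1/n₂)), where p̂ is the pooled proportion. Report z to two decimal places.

p̂₁ = 1060/1304 = 0.8129, p̂₂ = 980/1194 = 0.8208.
Pooled p̂ = (1060+980)/(1304+1194) = 2040/2498 = 0.8167.
SE = √(p̂(1−p̂)(1/n₁+1/n₂)) = √(0.8167·0.1833·0.00160439) = √(0.000240227) = 0.0155.
z = (0.8129 − 0.8208)/0.0155 = -0.0079/0.0155 = -0.51.
p-value = P(Z < -0.509) ≈ 0.3054, so at α = 0.05 we fail to reject H₀.

z = -0.51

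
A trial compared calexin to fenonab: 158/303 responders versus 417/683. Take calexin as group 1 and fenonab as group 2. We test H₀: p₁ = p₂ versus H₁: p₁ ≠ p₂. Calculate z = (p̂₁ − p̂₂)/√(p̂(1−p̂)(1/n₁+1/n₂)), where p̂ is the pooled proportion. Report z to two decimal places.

z = -2.62

p̂₁ = 158/303 ≈ 0.5215, p̂₂ = 417/683 ≈ 0.6105.
Pooled p̂ = (158+417)/(303+683) = 575/986 = 0.5832.
SE = √(p̂(1−p̂)(1/n₁+1/n₂)) = √(0.5832·0.4168·0.00476446) = √(0.00115816) = 0.0340.
z = (0.5215 − 0.6105)/0.0340 = -0.0890/0.0340 = -2.62.
p-value = 2·P(Z > 2.618) ≈ 0.0088.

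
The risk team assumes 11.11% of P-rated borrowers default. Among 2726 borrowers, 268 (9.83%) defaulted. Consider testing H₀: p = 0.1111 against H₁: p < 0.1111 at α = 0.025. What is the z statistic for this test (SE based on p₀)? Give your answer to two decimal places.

z = -2.12

p̂ = 268/2726 ≈ 0.09831.
Under H₀, SE = √(0.1111·0.8889/2726) = √(3.62277e-05) = 0.00602.
z = (0.09831 − 0.1111)/0.00602 = -0.01279/0.00602 = -2.12.
p-value = P(Z < -2.125) ≈ 0.0168; since p < α = 0.025, reject H₀.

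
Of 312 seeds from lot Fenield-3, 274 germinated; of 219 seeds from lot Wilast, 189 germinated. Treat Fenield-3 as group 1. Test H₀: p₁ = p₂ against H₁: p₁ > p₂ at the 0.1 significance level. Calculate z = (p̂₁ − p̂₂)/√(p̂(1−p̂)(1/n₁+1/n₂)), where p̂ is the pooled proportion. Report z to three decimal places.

z = 0.516

p̂₁ = 274/312 ≈ 0.87821, p̂₂ = 189/219 ≈ 0.86301.
Pooled p̂ = (274+189)/(312+219) = 463/531 = 0.87194.
SE = √(0.111661 × 0.00777134) = 0.02946.
z = (0.87821 − 0.86301)/0.02946 = 0.01520/0.02946 = 0.516.
p-value = P(Z > 0.516) ≈ 0.3030; since p > α = 0.1, fail to reject H₀.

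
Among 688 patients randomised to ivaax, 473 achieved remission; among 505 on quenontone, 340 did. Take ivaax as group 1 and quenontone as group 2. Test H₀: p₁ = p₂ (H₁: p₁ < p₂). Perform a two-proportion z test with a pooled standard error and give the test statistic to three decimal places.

p̂₁ = 473/688 = 0.68750, p̂₂ = 340/505 = 0.67327.
Pooled p̂ = (473+340)/(688+505) = 813/1193 = 0.68148.
SE = √(0.217067 × 0.00343369) = 0.02730.
z = (0.68750 − 0.67327)/0.02730 = 0.01423/0.02730 = 0.521.

z = 0.521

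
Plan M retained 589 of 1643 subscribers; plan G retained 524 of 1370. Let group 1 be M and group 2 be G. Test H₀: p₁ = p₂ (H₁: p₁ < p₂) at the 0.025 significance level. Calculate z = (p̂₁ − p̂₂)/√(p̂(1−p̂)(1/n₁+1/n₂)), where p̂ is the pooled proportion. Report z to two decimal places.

z = -1.36

p̂₁ = 589/1643 ≈ 0.3585, p̂₂ = 524/1370 ≈ 0.3825.
Pooled p̂ = (589+524)/(1643+1370) = 1113/3013 = 0.3694.
SE = √(0.232943 × 0.00133857) = 0.0177.
z = (0.3585 − 0.3825)/0.0177 = -0.0240/0.0177 = -1.36.
p-value = P(Z < -1.359) ≈ 0.0871; since p > α = 0.025, fail to reject H₀.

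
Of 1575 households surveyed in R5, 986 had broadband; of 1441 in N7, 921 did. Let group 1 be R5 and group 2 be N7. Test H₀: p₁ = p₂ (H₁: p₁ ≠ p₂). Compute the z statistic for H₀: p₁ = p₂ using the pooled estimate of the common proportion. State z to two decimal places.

z = -0.75

p̂₁ = 986/1575 = 0.62603, p̂₂ = 921/1441 = 0.63914.
Pooled p̂ = (986+921)/(1575+1441) = 1907/3016 = 0.63229.
SE = √(p̂(1−p̂)(1/n₁+1/n₂)) = √(0.63229·0.36771·0.00132888) = √(0.000308963) = 0.01758.
z = (0.62603 − 0.63914)/0.01758 = -0.01311/0.01758 = -0.75.
Two-sided p-value ≈ 2·Φ(−0.746) = 0.4558.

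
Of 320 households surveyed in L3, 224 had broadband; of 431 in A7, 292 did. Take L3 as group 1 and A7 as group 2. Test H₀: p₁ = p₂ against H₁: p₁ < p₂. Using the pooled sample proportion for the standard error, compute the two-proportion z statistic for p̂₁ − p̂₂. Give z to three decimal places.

p̂₁ = 224/320 ≈ 0.70000, p̂₂ = 292/431 ≈ 0.67749.
Pooled p̂ = (224+292)/(320+431) = 516/751 = 0.68708.
SE = √(p̂(1−p̂)(1/n₁+1/n₂)) = √(0.68708·0.31292·0.00544519) = √(0.00117071) = 0.03422.
z = (0.70000 − 0.67749)/0.03422 = 0.02251/0.03422 = 0.658.

z = 0.658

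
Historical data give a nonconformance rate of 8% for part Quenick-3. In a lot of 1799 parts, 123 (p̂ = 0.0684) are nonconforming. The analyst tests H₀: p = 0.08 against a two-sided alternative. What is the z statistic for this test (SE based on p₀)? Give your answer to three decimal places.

z = -1.818

p̂ = 123/1799 ≈ 0.068371.
Standard error under H₀: √(0.08×0.92/1799) = 0.006396.
z = (0.068371 − 0.08)/0.006396 = -0.011629/0.006396 = -1.818.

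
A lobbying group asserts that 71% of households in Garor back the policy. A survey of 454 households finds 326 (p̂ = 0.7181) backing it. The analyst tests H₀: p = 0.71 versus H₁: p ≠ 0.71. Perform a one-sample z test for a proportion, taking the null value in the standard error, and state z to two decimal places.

p̂ = 326/454 ≈ 0.7181.
Standard error under H₀: √(0.71×0.29/454) = 0.0213.
z = (0.7181 − 0.71)/0.0213 = 0.0081/0.0213 = 0.38.

z = 0.38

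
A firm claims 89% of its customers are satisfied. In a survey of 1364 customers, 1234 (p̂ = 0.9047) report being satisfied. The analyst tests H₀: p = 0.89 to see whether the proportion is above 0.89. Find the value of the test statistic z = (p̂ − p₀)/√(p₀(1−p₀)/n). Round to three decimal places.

z = 1.734

p̂ = 1234/1364 = 0.90469.
Under H₀, SE = √(0.89·0.11/1364) = √(7.17742e-05) = 0.00847.
z = (0.90469 − 0.89)/0.00847 = 0.01469/0.00847 = 1.734.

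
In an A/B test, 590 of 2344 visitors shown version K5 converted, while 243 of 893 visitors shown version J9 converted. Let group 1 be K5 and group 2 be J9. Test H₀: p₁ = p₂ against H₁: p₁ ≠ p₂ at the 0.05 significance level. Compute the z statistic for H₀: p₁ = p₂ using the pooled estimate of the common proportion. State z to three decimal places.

z = -1.187

p̂₁ = 590/2344 ≈ 0.25171, p̂₂ = 243/893 ≈ 0.27212.
Pooled p̂ = (590+243)/(2344+893) = 833/3237 = 0.25734.
SE = √(0.191115 × 0.00154644) = 0.01719.
z = (0.25171 − 0.27212)/0.01719 = -0.02041/0.01719 = -1.187.
p-value = 2·P(Z > 1.187) ≈ 0.2351. With α = 0.05, fail to reject H₀.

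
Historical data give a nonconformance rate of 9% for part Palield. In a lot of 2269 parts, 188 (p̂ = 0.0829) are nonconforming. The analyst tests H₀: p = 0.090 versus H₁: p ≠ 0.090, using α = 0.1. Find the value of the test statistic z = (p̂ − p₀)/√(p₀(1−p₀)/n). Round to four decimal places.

p̂ = 188/2269 = 0.082856.
SE = √(p₀(1−p₀)/n) = √(0.0819/2269) = 0.006008.
z = (0.082856 − 0.09)/0.006008 = -0.007144/0.006008 = -1.1891.
p-value = 2·P(Z > 1.189) ≈ 0.2344; since p > α = 0.1, fail to reject H₀.

z = -1.1891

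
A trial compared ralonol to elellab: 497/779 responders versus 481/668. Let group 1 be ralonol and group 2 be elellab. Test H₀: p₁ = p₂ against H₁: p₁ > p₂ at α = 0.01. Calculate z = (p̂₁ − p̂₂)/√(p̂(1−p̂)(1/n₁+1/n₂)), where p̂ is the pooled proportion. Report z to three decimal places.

z = -3.325

p̂₁ = 497/779 ≈ 0.63800, p̂₂ = 481/668 ≈ 0.72006.
Pooled p̂ = (497+481)/(779+668) = 978/1447 = 0.67588.
SE = √(0.219066 × 0.0027807) = 0.02468.
z = (0.63800 − 0.72006)/0.02468 = -0.08206/0.02468 = -3.325.
p-value = P(Z > -3.325) ≈ 0.9996; since p > α = 0.01, fail to reject H₀.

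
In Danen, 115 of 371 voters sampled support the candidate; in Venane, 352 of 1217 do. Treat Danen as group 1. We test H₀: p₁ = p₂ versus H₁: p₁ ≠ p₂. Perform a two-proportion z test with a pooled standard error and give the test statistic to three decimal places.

p̂₁ = 115/371 = 0.30997, p̂₂ = 352/1217 = 0.28924.
Pooled p̂ = (115+352)/(371+1217) = 467/1588 = 0.29408.
SE = √(p̂(1−p̂)(1/n₁+1/n₂)) = √(0.29408·0.70592·0.00351711) = √(0.000730142) = 0.02702.
z = (0.30997 − 0.28924)/0.02702 = 0.02073/0.02702 = 0.767.

z = 0.767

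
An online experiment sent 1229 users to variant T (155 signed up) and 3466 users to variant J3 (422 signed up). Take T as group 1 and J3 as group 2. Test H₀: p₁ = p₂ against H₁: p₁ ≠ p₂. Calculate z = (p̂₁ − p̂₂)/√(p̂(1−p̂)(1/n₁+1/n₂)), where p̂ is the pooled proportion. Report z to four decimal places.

p̂₁ = 155/1229 = 0.1261188, p̂₂ = 422/3466 = 0.1217542.
Pooled p̂ = (155+422)/(1229+3466) = 577/4695 = 0.1228967.
SE = √(0.107793 × 0.00110219) = 0.0108999.
z = (0.1261188 − 0.1217542)/0.0108999 = 0.0043646/0.0108999 = 0.4004.

z = 0.4004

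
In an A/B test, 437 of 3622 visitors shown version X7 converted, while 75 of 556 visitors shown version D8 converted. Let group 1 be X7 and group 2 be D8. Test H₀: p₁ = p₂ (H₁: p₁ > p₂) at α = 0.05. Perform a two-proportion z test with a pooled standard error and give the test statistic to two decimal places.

z = -0.95

p̂₁ = 437/3622 = 0.1207, p̂₂ = 75/556 = 0.1349.
Pooled p̂ = (437+75)/(3622+556) = 512/4178 = 0.1225.
SE = √(p̂(1−p̂)(1/n₁+1/n₂)) = √(0.1225·0.8775·0.00207465) = √(0.000223085) = 0.0149.
z = (0.1207 − 0.1349)/0.0149 = -0.0142/0.0149 = -0.95.
p-value = P(Z > -0.953) ≈ 0.8298, so at α = 0.05 we fail to reject H₀.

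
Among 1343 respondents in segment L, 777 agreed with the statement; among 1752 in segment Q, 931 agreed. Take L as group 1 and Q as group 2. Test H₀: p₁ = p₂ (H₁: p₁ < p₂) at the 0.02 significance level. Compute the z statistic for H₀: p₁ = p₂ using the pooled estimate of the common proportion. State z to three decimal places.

z = 2.615

p̂₁ = 777/1343 = 0.57856, p̂₂ = 931/1752 = 0.53139.
Pooled p̂ = (777+931)/(1343+1752) = 1708/3095 = 0.55186.
SE = √(0.247311 × 0.00131538) = 0.01804.
z = (0.57856 − 0.53139)/0.01804 = 0.04717/0.01804 = 2.615.
p-value = P(Z < 2.615) ≈ 0.9955. With α = 0.02, fail to reject H₀.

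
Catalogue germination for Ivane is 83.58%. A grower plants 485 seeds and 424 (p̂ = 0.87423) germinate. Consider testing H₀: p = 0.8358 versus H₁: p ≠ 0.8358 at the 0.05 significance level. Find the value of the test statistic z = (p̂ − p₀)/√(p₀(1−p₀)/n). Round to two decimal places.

p̂ = 424/485 = 0.87423.
SE = √(p₀(1−p₀)/n) = √(0.13724/485) = 0.01682.
z = (0.87423 − 0.8358)/0.01682 = 0.03843/0.01682 = 2.28.
Two-sided p-value ≈ 2·Φ(−2.284) = 0.0223; since p < α = 0.05, reject H₀.

z = 2.28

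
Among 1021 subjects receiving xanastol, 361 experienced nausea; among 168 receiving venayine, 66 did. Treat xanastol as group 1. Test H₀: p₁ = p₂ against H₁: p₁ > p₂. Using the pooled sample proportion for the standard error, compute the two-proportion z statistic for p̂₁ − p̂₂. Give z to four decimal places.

z = -0.9835

p̂₁ = 361/1021 ≈ 0.353575, p̂₂ = 66/168 ≈ 0.392857.
Pooled p̂ = (361+66)/(1021+168) = 427/1189 = 0.359125.
SE = √(p̂(1−p̂)(1/n₁+1/n₂)) = √(0.359125·0.640875·0.00693181) = √(0.00159539) = 0.039942.
z = (0.353575 − 0.392857)/0.039942 = -0.039282/0.039942 = -0.9835.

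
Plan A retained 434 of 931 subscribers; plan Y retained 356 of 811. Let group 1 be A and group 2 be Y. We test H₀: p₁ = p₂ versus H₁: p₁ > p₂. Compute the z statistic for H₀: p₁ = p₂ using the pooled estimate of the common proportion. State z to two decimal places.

z = 1.14

p̂₁ = 434/931 = 0.4662, p̂₂ = 356/811 = 0.4390.
Pooled p̂ = (434+356)/(931+811) = 790/1742 = 0.4535.
SE = √(p̂(1−p̂)(1/n₁+1/n₂)) = √(0.4535·0.5465·0.00230716) = √(0.000571802) = 0.0239.
z = (0.4662 − 0.4390)/0.0239 = 0.0272/0.0239 = 1.14.
p-value = P(Z > 1.138) ≈ 0.1277.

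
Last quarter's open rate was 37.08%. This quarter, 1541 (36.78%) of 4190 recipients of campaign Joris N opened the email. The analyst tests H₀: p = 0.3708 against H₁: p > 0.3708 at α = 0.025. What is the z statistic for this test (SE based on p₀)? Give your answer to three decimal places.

z = -0.405

p̂ = 1541/4190 ≈ 0.36778.
Under H₀, SE = √(0.3708·0.6292/4190) = √(5.56819e-05) = 0.00746.
z = (0.36778 − 0.3708)/0.00746 = -0.00302/0.00746 = -0.405.
p-value = P(Z > -0.405) ≈ 0.6571; since p > α = 0.025, fail to reject H₀.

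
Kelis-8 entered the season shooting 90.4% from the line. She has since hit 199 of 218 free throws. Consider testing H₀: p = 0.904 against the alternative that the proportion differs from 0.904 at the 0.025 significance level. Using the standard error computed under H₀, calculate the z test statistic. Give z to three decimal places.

z = 0.443

p̂ = 199/218 = 0.91284.
SE = √(p₀(1−p₀)/n) = √(0.086784/218) = 0.01995.
z = (0.91284 − 0.904)/0.01995 = 0.00884/0.01995 = 0.443.
p-value = 2·P(Z > 0.443) ≈ 0.6576, so at α = 0.025 we fail to reject H₀.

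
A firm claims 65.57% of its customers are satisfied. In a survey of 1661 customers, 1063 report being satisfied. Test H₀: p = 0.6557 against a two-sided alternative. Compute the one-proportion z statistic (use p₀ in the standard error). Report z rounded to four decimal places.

p̂ = 1063/1661 = 0.6399759.
SE = √(p₀(1−p₀)/n) = √(0.22576/1661) = 0.0116583.
z = (0.6399759 − 0.6557)/0.0116583 = -0.0157241/0.0116583 = -1.3487.

z = -1.3487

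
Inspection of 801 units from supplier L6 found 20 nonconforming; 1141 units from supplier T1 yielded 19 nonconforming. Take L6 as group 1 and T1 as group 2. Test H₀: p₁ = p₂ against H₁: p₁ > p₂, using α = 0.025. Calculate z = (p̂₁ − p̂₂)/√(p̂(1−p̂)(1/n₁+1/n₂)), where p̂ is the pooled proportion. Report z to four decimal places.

p̂₁ = 20/801 ≈ 0.0249688, p̂₂ = 19/1141 ≈ 0.0166521.
Pooled p̂ = (20+19)/(801+1141) = 39/1942 = 0.0200824.
SE = √(p̂(1−p̂)(1/n₁+1/n₂)) = √(0.0200824·0.9799176·0.00212486) = √(4.18154e-05) = 0.0064665.
z = (0.0249688 − 0.0166521)/0.0064665 = 0.0083167/0.0064665 = 1.2861.
p-value = P(Z > 1.286) ≈ 0.0992, so at α = 0.025 we fail to reject H₀.

z = 1.2861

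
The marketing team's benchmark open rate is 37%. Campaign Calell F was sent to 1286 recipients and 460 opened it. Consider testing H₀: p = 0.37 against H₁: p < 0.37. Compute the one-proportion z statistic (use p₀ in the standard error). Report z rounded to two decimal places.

p̂ = 460/1286 = 0.3577.
Standard error under H₀: √(0.37×0.63/1286) = 0.0135.
z = (0.3577 − 0.37)/0.0135 = -0.0123/0.0135 = -0.91.

z = -0.91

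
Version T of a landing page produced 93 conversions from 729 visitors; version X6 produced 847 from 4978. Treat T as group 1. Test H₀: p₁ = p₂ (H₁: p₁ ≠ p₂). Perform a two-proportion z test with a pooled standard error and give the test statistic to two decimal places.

z = -2.89

p̂₁ = 93/729 = 0.1276, p̂₂ = 847/4978 = 0.1701.
Pooled p̂ = (93+847)/(729+4978) = 940/5707 = 0.1647.
SE = √(p̂(1−p̂)(1/n₁+1/n₂)) = √(0.1647·0.8353·0.00157263) = √(0.000216363) = 0.0147.
z = (0.1276 − 0.1701)/0.0147 = -0.0425/0.0147 = -2.89.
Two-sided p-value ≈ 2·Φ(−2.895) = 0.0038.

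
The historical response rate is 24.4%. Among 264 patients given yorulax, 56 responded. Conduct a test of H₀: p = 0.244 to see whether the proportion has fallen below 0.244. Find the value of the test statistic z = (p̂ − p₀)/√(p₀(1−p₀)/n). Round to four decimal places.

z = -1.2060

p̂ = 56/264 = 0.212121.
Under H₀, SE = √(0.244·0.756/264) = √(0.000698727) = 0.026433.
z = (0.212121 − 0.244)/0.026433 = -0.031879/0.026433 = -1.2060.
p-value = P(Z < -1.206) ≈ 0.1139.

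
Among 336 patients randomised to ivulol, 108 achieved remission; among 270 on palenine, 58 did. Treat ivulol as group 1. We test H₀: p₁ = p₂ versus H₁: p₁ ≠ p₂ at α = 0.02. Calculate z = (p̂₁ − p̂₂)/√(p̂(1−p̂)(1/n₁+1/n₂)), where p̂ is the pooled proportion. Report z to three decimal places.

z = 2.925

p̂₁ = 108/336 = 0.32143, p̂₂ = 58/270 = 0.21481.
Pooled p̂ = (108+58)/(336+270) = 166/606 = 0.27393.
SE = √(0.198891 × 0.00667989) = 0.03645.
z = (0.32143 − 0.21481)/0.03645 = 0.10662/0.03645 = 2.925.
p-value = 2·P(Z > 2.925) ≈ 0.0034, so at α = 0.02 we reject H₀.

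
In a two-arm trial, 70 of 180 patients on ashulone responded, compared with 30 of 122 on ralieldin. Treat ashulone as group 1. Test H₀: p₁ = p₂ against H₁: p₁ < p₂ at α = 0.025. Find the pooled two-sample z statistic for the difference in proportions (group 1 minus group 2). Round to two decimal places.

p̂₁ = 70/180 ≈ 0.3889, p̂₂ = 30/122 ≈ 0.2459.
Pooled p̂ = (70+30)/(180+122) = 100/302 = 0.3311.
SE = √(0.221482 × 0.0137523) = 0.0552.
z = (0.3889 − 0.2459)/0.0552 = 0.1430/0.0552 = 2.59.
p-value = P(Z < 2.591) ≈ 0.9952. With α = 0.025, fail to reject H₀.

z = 2.59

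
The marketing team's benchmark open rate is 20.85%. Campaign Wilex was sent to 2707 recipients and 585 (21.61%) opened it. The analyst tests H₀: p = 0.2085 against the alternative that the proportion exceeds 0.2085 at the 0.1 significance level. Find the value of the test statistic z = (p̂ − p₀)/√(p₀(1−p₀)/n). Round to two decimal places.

z = 0.97

p̂ = 585/2707 = 0.2161.
Under H₀, SE = √(0.2085·0.7915/2707) = √(6.09633e-05) = 0.0078.
z = (0.2161 − 0.2085)/0.0078 = 0.0076/0.0078 = 0.97.
p-value = P(Z > 0.974) ≈ 0.1650; since p > α = 0.1, fail to reject H₀.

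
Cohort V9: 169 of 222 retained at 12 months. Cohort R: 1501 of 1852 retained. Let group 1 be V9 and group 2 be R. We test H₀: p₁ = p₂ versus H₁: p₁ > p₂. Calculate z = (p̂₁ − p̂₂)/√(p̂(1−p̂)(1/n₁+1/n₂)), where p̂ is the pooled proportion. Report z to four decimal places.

p̂₁ = 169/222 = 0.761261, p̂₂ = 1501/1852 = 0.810475.
Pooled p̂ = (169+1501)/(222+1852) = 1670/2074 = 0.805207.
SE = √(0.156848 × 0.00504446) = 0.028129.
z = (0.761261 − 0.810475)/0.028129 = -0.049214/0.028129 = -1.7496.
p-value = P(Z > -1.750) ≈ 0.9599.

z = -1.7496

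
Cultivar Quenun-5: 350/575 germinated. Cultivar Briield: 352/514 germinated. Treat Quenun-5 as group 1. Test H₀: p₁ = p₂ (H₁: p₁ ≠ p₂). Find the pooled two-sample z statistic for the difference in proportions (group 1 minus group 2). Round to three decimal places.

z = -2.620

p̂₁ = 350/575 ≈ 0.60870, p̂₂ = 352/514 ≈ 0.68482.
Pooled p̂ = (350+352)/(575+514) = 702/1089 = 0.64463.
SE = √(0.229083 × 0.00368466) = 0.02905.
z = (0.60870 − 0.68482)/0.02905 = -0.07612/0.02905 = -2.620.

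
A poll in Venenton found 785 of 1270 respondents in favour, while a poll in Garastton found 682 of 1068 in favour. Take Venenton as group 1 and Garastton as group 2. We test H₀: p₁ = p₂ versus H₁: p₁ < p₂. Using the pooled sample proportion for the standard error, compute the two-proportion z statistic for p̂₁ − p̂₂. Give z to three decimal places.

p̂₁ = 785/1270 ≈ 0.61811, p̂₂ = 682/1068 ≈ 0.63858.
Pooled p̂ = (785+682)/(1270+1068) = 1467/2338 = 0.62746.
SE = √(0.233754 × 0.00172373) = 0.02007.
z = (0.61811 − 0.63858)/0.02007 = -0.02047/0.02007 = -1.020.

z = -1.020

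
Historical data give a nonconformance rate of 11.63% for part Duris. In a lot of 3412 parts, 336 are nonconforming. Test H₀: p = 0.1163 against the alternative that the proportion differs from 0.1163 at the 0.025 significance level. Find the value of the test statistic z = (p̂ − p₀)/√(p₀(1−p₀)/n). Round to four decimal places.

p̂ = 336/3412 = 0.0984760.
SE = √(p₀(1−p₀)/n) = √(0.10277/3412) = 0.0054883.
z = (0.0984760 − 0.1163)/0.0054883 = -0.0178240/0.0054883 = -3.2476.
Two-sided p-value ≈ 2·Φ(−3.248) = 0.0012, so at α = 0.025 we reject H₀.

z = -3.2476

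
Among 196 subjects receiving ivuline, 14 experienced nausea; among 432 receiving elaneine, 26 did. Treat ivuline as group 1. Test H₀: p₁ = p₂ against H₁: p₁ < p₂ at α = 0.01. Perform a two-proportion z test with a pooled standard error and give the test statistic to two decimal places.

p̂₁ = 14/196 = 0.0714, p̂₂ = 26/432 = 0.0602.
Pooled p̂ = (14+26)/(196+432) = 40/628 = 0.0637.
SE = √(p̂(1−p̂)(1/n₁+1/n₂)) = √(0.0637·0.9363·0.00741686) = √(0.000442321) = 0.0210.
z = (0.0714 − 0.0602)/0.0210 = 0.0112/0.0210 = 0.53.
p-value = P(Z < 0.535) ≈ 0.7035, so at α = 0.01 we fail to reject H₀.

z = 0.53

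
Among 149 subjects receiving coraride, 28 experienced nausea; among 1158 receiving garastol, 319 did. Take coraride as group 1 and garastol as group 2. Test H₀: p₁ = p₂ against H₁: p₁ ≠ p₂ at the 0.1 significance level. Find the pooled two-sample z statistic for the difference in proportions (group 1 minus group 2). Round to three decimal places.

z = -2.278

p̂₁ = 28/149 = 0.18792, p̂₂ = 319/1158 = 0.27547.
Pooled p̂ = (28+319)/(149+1158) = 347/1307 = 0.26549.
SE = √(p̂(1−p̂)(1/n₁+1/n₂)) = √(0.26549·0.73451·0.00757497) = √(0.00147717) = 0.03843.
z = (0.18792 − 0.27547)/0.03843 = -0.08755/0.03843 = -2.278.
p-value = 2·P(Z > 2.278) ≈ 0.0227, so at α = 0.1 we reject H₀.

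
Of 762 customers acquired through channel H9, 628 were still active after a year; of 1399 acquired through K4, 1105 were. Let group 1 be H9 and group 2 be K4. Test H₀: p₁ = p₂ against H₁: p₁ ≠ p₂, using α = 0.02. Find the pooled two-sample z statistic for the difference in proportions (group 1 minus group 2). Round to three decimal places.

z = 1.911

p̂₁ = 628/762 ≈ 0.824147, p̂₂ = 1105/1399 ≈ 0.789850.
Pooled p̂ = (628+1105)/(762+1399) = 1733/2161 = 0.801944.
SE = √(0.15883 × 0.00202713) = 0.017944.
z = (0.824147 − 0.789850)/0.017944 = 0.034297/0.017944 = 1.911.
Two-sided p-value ≈ 2·Φ(−1.911) = 0.0560, so at α = 0.02 we fail to reject H₀.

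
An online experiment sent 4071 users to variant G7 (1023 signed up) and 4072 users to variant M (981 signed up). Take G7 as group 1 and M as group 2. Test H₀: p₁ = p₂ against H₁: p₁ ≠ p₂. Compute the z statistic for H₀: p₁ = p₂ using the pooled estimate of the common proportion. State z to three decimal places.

z = 1.087

p̂₁ = 1023/4071 = 0.25129, p̂₂ = 981/4072 = 0.24091.
Pooled p̂ = (1023+981)/(4071+4072) = 2004/8143 = 0.24610.
SE = √(0.185535 × 0.000491219) = 0.00955.
z = (0.25129 − 0.24091)/0.00955 = 0.01038/0.00955 = 1.087.
p-value = 2·P(Z > 1.087) ≈ 0.2771.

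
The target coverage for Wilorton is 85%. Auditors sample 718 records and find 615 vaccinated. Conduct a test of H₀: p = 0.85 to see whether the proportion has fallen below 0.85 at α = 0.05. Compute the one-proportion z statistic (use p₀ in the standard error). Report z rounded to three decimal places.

z = 0.491

p̂ = 615/718 = 0.85655.
Under H₀, SE = √(0.85·0.15/718) = √(0.000177577) = 0.01333.
z = (0.85655 − 0.85)/0.01333 = 0.00655/0.01333 = 0.491.
p-value = P(Z < 0.491) ≈ 0.6884, so at α = 0.05 we fail to reject H₀.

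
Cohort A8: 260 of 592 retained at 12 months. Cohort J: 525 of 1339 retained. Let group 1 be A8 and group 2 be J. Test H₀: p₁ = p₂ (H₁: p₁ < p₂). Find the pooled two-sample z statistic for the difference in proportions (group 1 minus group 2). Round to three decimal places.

z = 1.943

p̂₁ = 260/592 = 0.43919, p̂₂ = 525/1339 = 0.39208.
Pooled p̂ = (260+525)/(592+1339) = 785/1931 = 0.40653.
SE = √(p̂(1−p̂)(1/n₁+1/n₂)) = √(0.40653·0.59347·0.00243602) = √(0.000587719) = 0.02424.
z = (0.43919 − 0.39208)/0.02424 = 0.04711/0.02424 = 1.943.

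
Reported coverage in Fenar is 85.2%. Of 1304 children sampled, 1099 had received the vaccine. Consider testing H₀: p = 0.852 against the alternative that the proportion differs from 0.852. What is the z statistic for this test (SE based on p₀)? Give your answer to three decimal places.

p̂ = 1099/1304 = 0.842791.
Standard error under H₀: √(0.852×0.148/1304) = 0.009834.
z = (0.842791 − 0.852)/0.009834 = -0.009209/0.009834 = -0.936.

z = -0.936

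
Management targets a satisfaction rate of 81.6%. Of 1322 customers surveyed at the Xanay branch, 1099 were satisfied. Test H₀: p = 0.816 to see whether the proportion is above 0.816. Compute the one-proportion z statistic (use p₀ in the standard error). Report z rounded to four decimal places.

p̂ = 1099/1322 ≈ 0.831316.
Standard error under H₀: √(0.816×0.184/1322) = 0.010657.
z = (0.831316 − 0.816)/0.010657 = 0.015316/0.010657 = 1.4372.

z = 1.4372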